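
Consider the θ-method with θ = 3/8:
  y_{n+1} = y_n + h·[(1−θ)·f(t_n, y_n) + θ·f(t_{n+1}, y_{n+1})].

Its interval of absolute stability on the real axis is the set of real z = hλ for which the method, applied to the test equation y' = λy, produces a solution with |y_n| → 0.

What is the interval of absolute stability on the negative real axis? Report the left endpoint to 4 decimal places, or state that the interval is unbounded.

z∈(-8.0000,0).

Test eqn y'=λy, z=hλ:
  y_{n+1} = y_n + z·[5/8·y_n + 3/8·y_{n+1}] ⇒ (1 − 3/8z)y_{n+1} = (1 + 5/8z)y_n
  ⇒ R(z) = (1 + 5/8z)/(1 − 3/8z).

Find x<0 with |R(x)|<1.
x=-1.79: |R|=0.0711
R=−1: 1+5/8x = −1+3/8x ⇒ -1/4x=2 ⇒ x=2/(-1/4)=-8.0000
Confirm numerically:
  x=-4.061: |R|=0.60967 <1
  x=-3.291: |R|=0.47306 <1
  x=-3.257: |R|=0.46621 <1
  x=-8.409: |R|=1.02462 >1
  x=-8.052: |R|=1.00323 >1
Stable set (-8.0000, 0).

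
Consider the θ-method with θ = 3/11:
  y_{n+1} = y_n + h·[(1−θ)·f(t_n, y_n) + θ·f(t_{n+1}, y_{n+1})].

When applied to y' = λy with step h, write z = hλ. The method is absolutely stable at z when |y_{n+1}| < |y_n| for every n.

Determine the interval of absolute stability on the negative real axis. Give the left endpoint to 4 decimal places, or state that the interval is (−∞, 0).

(-4.4000, 0).

On y'=λy, z=hλ:
  y_{n+1} = y_n + z·[8/11·y_n + 3/11·y_{n+1}] ⇒ (1 − 3/11z)y_{n+1} = (1 + 8/11z)y_n
  ⇒ R(z) = (1 + 8/11z)/(1 − 3/11z).

Boundary: |R(x)|=1, x<0.
x=-1.42: |R|=0.0236
R=−1: 1+8/11x = −1+3/11x ⇒ -5/11x=2 ⇒ x=2/(-5/11)=-4.4000
Confirm numerically:
  x=-3.865: |R|=0.88161 <1
  x=-3.067: |R|=0.67007 <1
  x=-3.019: |R|=0.65573 <1
  x=-4.675: |R|=1.05495 >1
  x=-4.623: |R|=1.04483 >1
  x=-4.552: |R|=1.03082 >1
So |R|<1 on (-4.4000, 0).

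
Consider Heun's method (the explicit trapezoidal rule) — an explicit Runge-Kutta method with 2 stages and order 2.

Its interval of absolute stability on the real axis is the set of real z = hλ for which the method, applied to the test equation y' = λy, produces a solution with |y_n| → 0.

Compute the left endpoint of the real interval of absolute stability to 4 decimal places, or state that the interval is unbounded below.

z* = -2.0000.

On y'=λy, z=hλ:
  order 2, 2-stage ⇒ R(z)=1+z+z^2/2
  (e.g. R(-0.34)=0.71780, |R|=0.71780)

Boundary: |R(x)|=1, x<0.
x=-0.34: |R|=0.7178
|R(-2.02)|=1.0202 |R(-0.82)|=0.5162 |R(-0.78)|=0.5242
Bisect:
  x_lo=-2.4423 |R|=1.5401  x_hi=-0.3832 |R|=0.6902
  mid=-1.41274 |R|=0.58518 →hi
  mid=-1.92753 |R|=0.93016 →hi
  mid=-2.18492 |R|=1.20202 →lo
  mid=-2.05623 |R|=1.05781 →lo
  mid=-1.99188 |R|=0.99191 →hi
  mid=-2.02405 |R|=1.02434 →lo
  mid=-2.00797 |R|=1.00800 →lo
  mid=-1.99992 |R|=0.99992 →hi
  mid=-2.00394 |R|=1.00395 →lo
  ...
  [-2.00005,-1.99992] ⇒ x*=-2.0000
Interval (-2.0000, 0).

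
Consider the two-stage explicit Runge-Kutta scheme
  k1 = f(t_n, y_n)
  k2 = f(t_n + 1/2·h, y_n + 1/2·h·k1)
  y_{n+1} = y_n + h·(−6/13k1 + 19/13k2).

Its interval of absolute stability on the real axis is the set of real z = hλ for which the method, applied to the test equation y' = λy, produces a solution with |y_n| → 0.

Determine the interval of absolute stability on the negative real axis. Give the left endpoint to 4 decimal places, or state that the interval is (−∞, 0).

With y'=λy (z=hλ):
  k1=λy_n ⇒ h·k1=z·y_n;  k2=λ(1+1/2z)y_n ⇒ h·k2=z(1+1/2z)y_n
  y_{n+1}/y_n = 1 − 6/13z + 19/13z(1+1/2z) = 1 + z + 19/26z²
  ⇒ R(z) = 1 + z + 19/26z².

Find x<0 with |R(x)|<1.
x=-1.65: |R|=1.3395
R=1: x+19/26x²=0 ⇒ x=−26/19=-1.3684; min R=1−1/(4·19/26)=0.6579>−1
Confirm numerically:
  x=-1.297: |R|=0.93231 <1
  x=-0.994: |R|=0.72803 <1
  x=-0.798: |R|=0.66736 <1
  x=-0.574: |R|=0.66677 <1
  x=-1.731: |R|=1.45865 >1
  x=-1.408: |R|=1.04072 >1
Interval (-1.3684, 0).

(-1.3684, 0).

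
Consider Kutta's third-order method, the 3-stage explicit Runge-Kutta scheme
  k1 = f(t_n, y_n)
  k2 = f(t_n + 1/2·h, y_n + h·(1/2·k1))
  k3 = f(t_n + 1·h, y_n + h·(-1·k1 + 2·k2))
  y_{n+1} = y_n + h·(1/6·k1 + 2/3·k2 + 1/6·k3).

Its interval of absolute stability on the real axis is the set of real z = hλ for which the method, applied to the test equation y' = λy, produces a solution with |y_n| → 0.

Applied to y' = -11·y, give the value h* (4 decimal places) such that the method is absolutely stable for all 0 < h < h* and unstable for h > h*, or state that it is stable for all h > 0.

Set f=λy, z=hλ:
  order 3, 3-stage ⇒ R(z)=1+z+z^2/2+z^3/6
  (e.g. R(-1.68)=-0.05907, |R|=0.05907)

Need |R(x)|<1, x<0.
x=-1.68: |R|=0.0591
|R(-2.02)|=0.3535 |R(-1.86)|=0.2027 |R(-1.53)|=0.0435
Bisect:
  x_lo=-3.2560 |R|=2.7083  x_hi=-0.1540 |R|=0.8573
  mid=-1.70497 |R|=0.07755 →hi
  mid=-2.48048 |R|=0.94773 →hi
  mid=-2.86823 |R|=1.68755 →lo
  mid=-2.67435 |R|=1.28617 →lo
  mid=-2.57741 |R|=1.10954 →lo
  mid=-2.52895 |R|=1.02684 →lo
  mid=-2.50471 |R|=0.98684 →hi
  mid=-2.51683 |R|=1.00673 →lo
  mid=-2.51077 |R|=0.99675 →hi
  mid=-2.51380 |R|=1.00173 →lo
  ...
  [-2.51285,-2.51266] ⇒ x*=-2.5127
Interval (-2.5127, 0).

(-2.5127,0); λ=-11 ⇒ h* = 0.2284.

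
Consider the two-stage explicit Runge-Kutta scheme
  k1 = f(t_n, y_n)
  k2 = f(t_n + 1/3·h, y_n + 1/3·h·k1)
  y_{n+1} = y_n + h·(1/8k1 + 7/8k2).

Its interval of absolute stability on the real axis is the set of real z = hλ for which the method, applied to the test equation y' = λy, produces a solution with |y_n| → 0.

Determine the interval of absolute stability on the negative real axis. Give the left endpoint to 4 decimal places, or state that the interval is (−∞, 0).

z∈(-3.4286,0).

On y'=λy, z=hλ:
  k1=λy_n ⇒ h·k1=z·y_n;  k2=λ(1+1/3z)y_n ⇒ h·k2=z(1+1/3z)y_n
  y_{n+1}/y_n = 1 + 1/8z + 7/8z(1+1/3z) = 1 + z + 7/24z²
  Hence R(z) = 1 + z + 7/24z².

Boundary: |R(x)|=1, x<0.
x=-1.21: |R|=0.2170
R=1: x+7/24x²=0 ⇒ x=−24/7=-3.4286; min R=1−1/(4·7/24)=0.1429>−1
Confirm numerically:
  x=-3.226: |R|=0.80940 <1
  x=-3.083: |R|=0.68926 <1
  x=-3.015: |R|=0.63632 <1
  x=-2.343: |R|=0.25815 <1
  x=-3.803: |R|=1.41532 >1
  x=-3.707: |R|=1.30104 >1
  x=-3.474: |R|=1.04603 >1
Interval (-3.4286, 0).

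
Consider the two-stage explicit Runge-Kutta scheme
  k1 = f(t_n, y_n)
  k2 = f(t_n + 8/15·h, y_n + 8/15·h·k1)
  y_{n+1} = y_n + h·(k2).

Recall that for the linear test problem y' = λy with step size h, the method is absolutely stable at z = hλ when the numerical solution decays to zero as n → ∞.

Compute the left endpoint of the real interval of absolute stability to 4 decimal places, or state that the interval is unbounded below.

z* = -1.8750.

On y'=λy, z=hλ:
  k1=λy_n ⇒ h·k1=z·y_n;  k2=λ(1+8/15z)y_n ⇒ h·k2=z(1+8/15z)y_n
  y_{n+1}/y_n = 1 + z(1+8/15z) = 1 + z + 8/15z²
  so R(z) = 1 + z + 8/15z².

Need |R(x)|<1, x<0.
x=-1.17: |R|=0.5601
R=1: x+8/15x²=0 ⇒ x=−15/8=-1.8750; min R=1−1/(4·8/15)=0.5312>−1
Confirm numerically:
  x=-1.659: |R|=0.80888 <1
  x=-1.411: |R|=0.65082 <1
  x=-0.805: |R|=0.54061 <1
  x=-0.770: |R|=0.54621 <1
  x=-2.474: |R|=1.79036 >1
  x=-2.170: |R|=1.34141 >1
Interval (-1.8750, 0).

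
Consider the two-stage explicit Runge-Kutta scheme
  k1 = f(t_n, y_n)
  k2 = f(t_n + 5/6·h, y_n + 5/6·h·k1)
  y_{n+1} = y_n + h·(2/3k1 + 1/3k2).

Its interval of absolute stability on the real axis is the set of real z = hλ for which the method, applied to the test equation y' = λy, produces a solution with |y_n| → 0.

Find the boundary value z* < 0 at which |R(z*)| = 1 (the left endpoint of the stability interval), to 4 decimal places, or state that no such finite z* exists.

left endpoint -3.6000.

Test eqn y'=λy, z=hλ:
  k1=λy_n ⇒ h·k1=z·y_n;  k2=λ(1+5/6z)y_n ⇒ h·k2=z(1+5/6z)y_n
  y_{n+1}/y_n = 1 + 2/3z + 1/3z(1+5/6z) = 1 + z + 5/18z²
  R(z) = 1 + z + 5/18z².

Solve |R(x)|<1 on ℝ⁻.
x=-0.43: |R|=0.6214
R=1: x+5/18x²=0 ⇒ x=−18/5=-3.6000; min R=1−1/(4·5/18)=0.1000>−1
Confirm numerically:
  x=-3.100: |R|=0.56944 <1
  x=-3.022: |R|=0.51480 <1
  x=-2.627: |R|=0.28998 <1
  x=-4.114: |R|=1.58739 >1
  x=-3.741: |R|=1.14652 >1
  x=-3.701: |R|=1.10383 >1
So |R|<1 on (-3.6000, 0).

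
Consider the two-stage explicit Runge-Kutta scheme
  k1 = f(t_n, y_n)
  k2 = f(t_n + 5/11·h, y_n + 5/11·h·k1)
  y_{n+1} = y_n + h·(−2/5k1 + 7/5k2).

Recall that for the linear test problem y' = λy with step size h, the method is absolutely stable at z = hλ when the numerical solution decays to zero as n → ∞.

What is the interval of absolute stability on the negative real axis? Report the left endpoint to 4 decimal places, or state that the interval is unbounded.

(-1.5714, 0).

Test eqn y'=λy, z=hλ:
  k1=λy_n ⇒ h·k1=z·y_n;  k2=λ(1+5/11z)y_n ⇒ h·k2=z(1+5/11z)y_n
  y_{n+1}/y_n = 1 − 2/5z + 7/5z(1+5/11z) = 1 + z + 7/11z²
  Hence R(z) = 1 + z + 7/11z².

Need |R(x)|<1, x<0.
x=-1.2: |R|=0.7164
R=1: x+7/11x²=0 ⇒ x=−11/7=-1.5714; min R=1−1/(4·7/11)=0.6071>−1
Confirm numerically:
  x=-1.469: |R|=0.90425 <1
  x=-1.402: |R|=0.84884 <1
  x=-1.203: |R|=0.71795 <1
  x=-2.131: |R|=1.75883 >1
  x=-2.032: |R|=1.59556 >1
Stable set (-1.5714, 0).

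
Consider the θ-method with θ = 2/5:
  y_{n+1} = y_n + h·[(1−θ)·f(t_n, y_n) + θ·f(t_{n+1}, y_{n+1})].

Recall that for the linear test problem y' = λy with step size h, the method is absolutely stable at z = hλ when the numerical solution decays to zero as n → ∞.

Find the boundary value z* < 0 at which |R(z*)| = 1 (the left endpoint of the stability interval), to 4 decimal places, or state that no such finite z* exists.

z* = -10.0000.

Test eqn y'=λy, z=hλ:
  y_{n+1} = y_n + z·[3/5·y_n + 2/5·y_{n+1}] ⇒ (1 − 2/5z)y_{n+1} = (1 + 3/5z)y_n
  so R(z) = (1 + 3/5z)/(1 − 2/5z).

Need |R(x)|<1, x<0.
x=-1.28: |R|=0.1534
R=−1: 1+3/5x = −1+2/5x ⇒ -1/5x=2 ⇒ x=2/(-1/5)=-10.0000
Confirm numerically:
  x=-9.765: |R|=0.99042 <1
  x=-9.708: |R|=0.98804 <1
  x=-6.378: |R|=0.79601 <1
  x=-5.956: |R|=0.76088 <1
  x=-10.554: |R|=1.02122 >1
  x=-10.513: |R|=1.01971 >1
So |R|<1 on (-10.0000, 0).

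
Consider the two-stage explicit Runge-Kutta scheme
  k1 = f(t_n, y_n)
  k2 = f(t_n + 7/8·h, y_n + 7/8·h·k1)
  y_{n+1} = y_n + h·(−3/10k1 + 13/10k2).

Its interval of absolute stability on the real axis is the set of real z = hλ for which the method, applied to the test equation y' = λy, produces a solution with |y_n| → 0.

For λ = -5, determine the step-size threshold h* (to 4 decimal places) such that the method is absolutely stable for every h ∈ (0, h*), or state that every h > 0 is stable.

(-0.8791,0); λ=-5 ⇒ h* = (80/91)/5 = 0.1758.

Set f=λy, z=hλ:
  k1=λy_n ⇒ h·k1=z·y_n;  k2=λ(1+7/8z)y_n ⇒ h·k2=z(1+7/8z)y_n
  y_{n+1}/y_n = 1 − 3/10z + 13/10z(1+7/8z) = 1 + z + 91/80z²
  so R(z) = 1 + z + 91/80z².

Solve |R(x)|<1 on ℝ⁻.
x=-1.56: |R|=2.2082
R=1: x+91/80x²=0 ⇒ x=−80/91=-0.8791; min R=1−1/(4·91/80)=0.7802>−1
Confirm numerically:
  x=-0.728: |R|=0.87486 <1
  x=-0.582: |R|=0.80330 <1
  x=-0.538: |R|=0.79124 <1
  x=-0.512: |R|=0.78619 <1
  x=-1.339: |R|=1.70045 >1
  x=-1.106: |R|=1.28543 >1
  x=-1.093: |R|=1.26591 >1
Stable set (-0.8791, 0).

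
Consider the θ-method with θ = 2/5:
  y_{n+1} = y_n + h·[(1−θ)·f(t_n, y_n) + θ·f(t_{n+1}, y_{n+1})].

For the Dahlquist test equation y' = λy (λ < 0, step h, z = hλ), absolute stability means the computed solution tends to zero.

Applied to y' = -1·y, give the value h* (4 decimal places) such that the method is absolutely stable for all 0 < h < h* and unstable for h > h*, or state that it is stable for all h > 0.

(-10.0000,0); λ=-1 ⇒ h* = (10)/1 = 10.0000.

On y'=λy, z=hλ:
  y_{n+1} = y_n + z·[3/5·y_n + 2/5·y_{n+1}] ⇒ (1 − 2/5z)y_{n+1} = (1 + 3/5z)y_n
  R(z) = (1 + 3/5z)/(1 − 2/5z).

Solve |R(x)|<1 on ℝ⁻.
x=-0.38: |R|=0.6701
R=−1: 1+3/5x = −1+2/5x ⇒ -1/5x=2 ⇒ x=2/(-1/5)=-10.0000
Confirm numerically:
  x=-9.282: |R|=0.96953 <1
  x=-8.332: |R|=0.92301 <1
  x=-5.700: |R|=0.73780 <1
  x=-4.463: |R|=0.60240 <1
  x=-10.535: |R|=1.02052 >1
  x=-10.325: |R|=1.01267 >1
So |R|<1 on (-10.0000, 0).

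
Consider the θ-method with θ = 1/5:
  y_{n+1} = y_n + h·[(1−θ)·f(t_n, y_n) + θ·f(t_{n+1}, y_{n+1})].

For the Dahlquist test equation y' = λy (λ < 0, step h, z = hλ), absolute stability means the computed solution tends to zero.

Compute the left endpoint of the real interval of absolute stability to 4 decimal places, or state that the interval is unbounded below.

Set f=λy, z=hλ:
  y_{n+1} = y_n + z·[4/5·y_n + 1/5·y_{n+1}] ⇒ (1 − 1/5z)y_{n+1} = (1 + 4/5z)y_n
  R(z) = (1 + 4/5z)/(1 − 1/5z).

Boundary: |R(x)|=1, x<0.
x=-0.89: |R|=0.2445
R=−1: 1+4/5x = −1+1/5x ⇒ -3/5x=2 ⇒ x=2/(-3/5)=-3.3333
Confirm numerically:
  x=-2.254: |R|=0.55363 <1
  x=-2.215: |R|=0.53500 <1
  x=-1.880: |R|=0.36628 <1
  x=-1.846: |R|=0.34823 <1
  x=-3.542: |R|=1.07328 >1
  x=-3.388: |R|=1.01955 >1
So |R|<1 on (-3.3333, 0).

z* = -3.3333.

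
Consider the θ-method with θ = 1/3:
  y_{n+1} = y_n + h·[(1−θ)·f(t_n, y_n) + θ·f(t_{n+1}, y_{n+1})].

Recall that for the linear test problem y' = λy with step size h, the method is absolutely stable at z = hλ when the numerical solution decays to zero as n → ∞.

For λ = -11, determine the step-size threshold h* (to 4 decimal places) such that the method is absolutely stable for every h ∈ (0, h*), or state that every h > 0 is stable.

(-6.0000,0); λ=-11 ⇒ h* = (6)/11 = 0.5455.

Set f=λy, z=hλ:
  y_{n+1} = y_n + z·[2/3·y_n + 1/3·y_{n+1}] ⇒ (1 − 1/3z)y_{n+1} = (1 + 2/3z)y_n
  Hence R(z) = (1 + 2/3z)/(1 − 1/3z).

Solve |R(x)|<1 on ℝ⁻.
x=-0.91: |R|=0.3018
R=−1: 1+2/3x = −1+1/3x ⇒ -1/3x=2 ⇒ x=2/(-1/3)=-6.0000
Confirm numerically:
  x=-5.866: |R|=0.98489 <1
  x=-4.235: |R|=0.75605 <1
  x=-3.471: |R|=0.60918 <1
  x=-3.388: |R|=0.59111 <1
  x=-6.540: |R|=1.05660 >1
  x=-6.530: |R|=1.05561 >1
So |R|<1 on (-6.0000, 0).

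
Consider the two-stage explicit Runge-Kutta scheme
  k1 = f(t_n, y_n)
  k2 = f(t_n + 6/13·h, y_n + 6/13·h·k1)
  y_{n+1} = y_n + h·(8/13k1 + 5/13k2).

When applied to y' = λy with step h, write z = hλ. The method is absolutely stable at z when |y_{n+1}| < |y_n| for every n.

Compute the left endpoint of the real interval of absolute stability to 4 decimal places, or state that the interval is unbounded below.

Test eqn y'=λy, z=hλ:
  k1=λy_n ⇒ h·k1=z·y_n;  k2=λ(1+6/13z)y_n ⇒ h·k2=z(1+6/13z)y_n
  y_{n+1}/y_n = 1 + 8/13z + 5/13z(1+6/13z) = 1 + z + 30/169z²
  Hence R(z) = 1 + z + 30/169z².

Solve |R(x)|<1 on ℝ⁻.
x=-1.42: |R|=0.0621
R=1: x+30/169x²=0 ⇒ x=−169/30=-5.6333; min R=1−1/(4·30/169)=-0.4083>−1
Confirm numerically:
  x=-5.223: |R|=0.61956 <1
  x=-3.607: |R|=0.29745 <1
  x=-3.131: |R|=0.39079 <1
  x=-2.707: |R|=0.40620 <1
  x=-6.232: |R|=1.66229 >1
  x=-6.226: |R|=1.65502 >1
So |R|<1 on (-5.6333, 0).

z* = -5.6333.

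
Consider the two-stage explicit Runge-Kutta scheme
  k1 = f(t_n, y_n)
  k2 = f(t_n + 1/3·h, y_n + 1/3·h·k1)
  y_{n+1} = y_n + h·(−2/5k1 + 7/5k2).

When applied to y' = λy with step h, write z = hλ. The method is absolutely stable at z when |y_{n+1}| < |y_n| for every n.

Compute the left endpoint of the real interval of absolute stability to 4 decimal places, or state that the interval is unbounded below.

z* = -2.1429.

Set f=λy, z=hλ:
  k1=λy_n ⇒ h·k1=z·y_n;  k2=λ(1+1/3z)y_n ⇒ h·k2=z(1+1/3z)y_n
  y_{n+1}/y_n = 1 − 2/5z + 7/5z(1+1/3z) = 1 + z + 7/15z²
  Hence R(z) = 1 + z + 7/15z².

Need |R(x)|<1, x<0.
x=-1.31: |R|=0.4908
R=1: x+7/15x²=0 ⇒ x=−15/7=-2.1429; min R=1−1/(4·7/15)=0.4643>−1
Confirm numerically:
  x=-2.028: |R|=0.89130 <1
  x=-1.887: |R|=0.77469 <1
  x=-1.859: |R|=0.75374 <1
  x=-1.292: |R|=0.48699 <1
  x=-2.535: |R|=1.46391 >1
  x=-2.435: |R|=1.33197 >1
Stable set (-2.1429, 0).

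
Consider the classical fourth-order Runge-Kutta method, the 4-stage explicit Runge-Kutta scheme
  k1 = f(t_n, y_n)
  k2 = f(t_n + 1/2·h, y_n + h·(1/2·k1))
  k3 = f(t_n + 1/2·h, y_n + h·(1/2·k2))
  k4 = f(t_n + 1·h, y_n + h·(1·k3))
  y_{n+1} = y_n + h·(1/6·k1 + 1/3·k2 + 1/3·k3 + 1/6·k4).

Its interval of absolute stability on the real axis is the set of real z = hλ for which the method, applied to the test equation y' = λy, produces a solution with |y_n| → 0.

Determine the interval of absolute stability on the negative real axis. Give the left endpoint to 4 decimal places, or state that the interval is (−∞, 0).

(-2.7853, 0).

Test eqn y'=λy, z=hλ:
  order 4, 4-stage ⇒ R(z)=1+z+z^2/2+z^3/6+z^4/24
  (e.g. R(-0.86)=0.42658, |R|=0.42658)

Solve |R(x)|<1 on ℝ⁻.
x=-0.86: |R|=0.4266
|R(-2.13)|=0.3855 |R(-1.04)|=0.3621 |R(-0.97)|=0.3852
Bisect:
  x_lo=-3.2127 |R|=1.8604  x_hi=-0.2329 |R|=0.7923
  mid=-1.72281 |R|=0.27605 →hi
  mid=-2.46778 |R|=0.61772 →hi
  mid=-2.84026 |R|=1.08609 →lo
  mid=-2.65402 |R|=0.81946 →hi
  mid=-2.74714 |R|=0.94399 →hi
  mid=-2.79370 |R|=1.01275 →lo
  mid=-2.77042 |R|=0.97781 →hi
  ...
  [-2.78534,-2.78516] ⇒ x*=-2.7853
Stable set (-2.7853, 0).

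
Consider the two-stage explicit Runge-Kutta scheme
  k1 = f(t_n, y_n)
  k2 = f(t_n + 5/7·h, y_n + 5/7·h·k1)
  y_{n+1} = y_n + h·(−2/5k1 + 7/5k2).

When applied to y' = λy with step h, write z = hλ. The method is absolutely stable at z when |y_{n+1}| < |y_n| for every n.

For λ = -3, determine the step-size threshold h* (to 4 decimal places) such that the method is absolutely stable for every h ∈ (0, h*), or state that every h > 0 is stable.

(-1.0000,0); λ=-3 ⇒ h* = (1)/3 = 0.3333.

Set f=λy, z=hλ:
  k1=λy_n ⇒ h·k1=z·y_n;  k2=λ(1+5/7z)y_n ⇒ h·k2=z(1+5/7z)y_n
  y_{n+1}/y_n = 1 − 2/5z + 7/5z(1+5/7z) = 1 + z + z²
  R(z) = 1 + z + z².

Solve |R(x)|<1 on ℝ⁻.
x=-1.68: |R|=2.1424
R=1: x+1x²=0 ⇒ x=−1=-1.0000; min R=1−1/(4·1)=0.7500>−1
Confirm numerically:
  x=-0.961: |R|=0.96252 <1
  x=-0.957: |R|=0.95885 <1
  x=-0.872: |R|=0.88838 <1
  x=-0.848: |R|=0.87110 <1
  x=-1.321: |R|=1.42404 >1
  x=-1.292: |R|=1.37726 >1
  x=-1.136: |R|=1.15450 >1
Interval (-1.0000, 0).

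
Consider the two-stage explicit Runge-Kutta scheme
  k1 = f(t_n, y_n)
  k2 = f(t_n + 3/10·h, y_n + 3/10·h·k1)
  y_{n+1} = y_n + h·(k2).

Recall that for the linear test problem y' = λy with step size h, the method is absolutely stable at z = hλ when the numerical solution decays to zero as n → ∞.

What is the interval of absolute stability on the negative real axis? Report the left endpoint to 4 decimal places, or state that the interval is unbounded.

z∈(-3.3333,0).

On y'=λy, z=hλ:
  k1=λy_n ⇒ h·k1=z·y_n;  k2=λ(1+3/10z)y_n ⇒ h·k2=z(1+3/10z)y_n
  y_{n+1}/y_n = 1 + z(1+3/10z) = 1 + z + 3/10z²
  ⇒ R(z) = 1 + z + 3/10z².

Solve |R(x)|<1 on ℝ⁻.
x=-1.13: |R|=0.2531
R=1: x+3/10x²=0 ⇒ x=−10/3=-3.3333; min R=1−1/(4·3/10)=0.1667>−1
Confirm numerically:
  x=-2.981: |R|=0.68491 <1
  x=-2.165: |R|=0.24117 <1
  x=-1.955: |R|=0.19161 <1
  x=-1.842: |R|=0.17589 <1
  x=-3.847: |R|=1.59282 >1
  x=-3.440: |R|=1.11008 >1
  x=-3.367: |R|=1.03401 >1
Stable set (-3.3333, 0).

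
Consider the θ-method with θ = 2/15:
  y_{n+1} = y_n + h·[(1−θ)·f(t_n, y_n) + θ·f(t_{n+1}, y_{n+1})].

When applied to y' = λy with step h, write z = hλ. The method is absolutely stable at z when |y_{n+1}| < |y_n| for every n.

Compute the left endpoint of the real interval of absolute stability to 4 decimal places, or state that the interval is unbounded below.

left endpoint -2.7273.

With y'=λy (z=hλ):
  y_{n+1} = y_n + z·[13/15·y_n + 2/15·y_{n+1}] ⇒ (1 − 2/15z)y_{n+1} = (1 + 13/15z)y_n
  Hence R(z) = (1 + 13/15z)/(1 − 2/15z).

Solve |R(x)|<1 on ℝ⁻.
x=-1.49: |R|=0.2430
R=−1: 1+13/15x = −1+2/15x ⇒ -11/15x=2 ⇒ x=2/(-11/15)=-2.7273
Confirm numerically:
  x=-2.060: |R|=0.61611 <1
  x=-1.530: |R|=0.27076 <1
  x=-1.408: |R|=0.18545 <1
  x=-1.213: |R|=0.04413 <1
  x=-3.208: |R|=1.24692 >1
  x=-3.109: |R|=1.19790 >1
So |R|<1 on (-2.7273, 0).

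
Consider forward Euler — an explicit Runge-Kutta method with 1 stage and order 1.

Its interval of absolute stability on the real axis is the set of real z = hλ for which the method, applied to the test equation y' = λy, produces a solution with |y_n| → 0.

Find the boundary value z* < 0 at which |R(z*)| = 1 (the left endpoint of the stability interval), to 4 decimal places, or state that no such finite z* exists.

z* = -2.0000.

Set f=λy, z=hλ:
  order 1, 1-stage ⇒ R(z)=1+z
  (e.g. R(-0.37)=0.63000, |R|=0.63000)

Need |R(x)|<1, x<0.
x=-0.37: |R|=0.6300
|R(-1.71)|=0.7100 |R(-1.27)|=0.2700 |R(-0.51)|=0.4900
Bisect:
  x_lo=-2.3742 |R|=1.3742  x_hi=-0.2255 |R|=0.7745
  mid=-1.29984 |R|=0.29984 →hi
  mid=-1.83703 |R|=0.83703 →hi
  mid=-2.10562 |R|=1.10562 →lo
  mid=-1.97133 |R|=0.97133 →hi
  mid=-2.03848 |R|=1.03848 →lo
  mid=-2.00490 |R|=1.00490 →lo
  mid=-1.98811 |R|=0.98811 →hi
  mid=-1.99651 |R|=0.99651 →hi
  ...
  [-2.00005,-1.99992] ⇒ x*=-2.0000
Interval (-2.0000, 0).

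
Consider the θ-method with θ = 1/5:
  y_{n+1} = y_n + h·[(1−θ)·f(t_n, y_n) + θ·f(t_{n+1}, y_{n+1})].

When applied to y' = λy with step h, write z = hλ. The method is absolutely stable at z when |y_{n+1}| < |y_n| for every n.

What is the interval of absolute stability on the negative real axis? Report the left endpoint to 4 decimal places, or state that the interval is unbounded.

z∈(-3.3333,0).

With y'=λy (z=hλ):
  y_{n+1} = y_n + z·[4/5·y_n + 1/5·y_{n+1}] ⇒ (1 − 1/5z)y_{n+1} = (1 + 4/5z)y_n
  Hence R(z) = (1 + 4/5z)/(1 − 1/5z).

Need |R(x)|<1, x<0.
x=-0.99: |R|=0.1736
R=−1: 1+4/5x = −1+1/5x ⇒ -3/5x=2 ⇒ x=2/(-3/5)=-3.3333
Confirm numerically:
  x=-2.975: |R|=0.86520 <1
  x=-1.544: |R|=0.17971 <1
  x=-1.518: |R|=0.16447 <1
  x=-3.646: |R|=1.10849 >1
  x=-3.555: |R|=1.07773 >1
Interval (-3.3333, 0).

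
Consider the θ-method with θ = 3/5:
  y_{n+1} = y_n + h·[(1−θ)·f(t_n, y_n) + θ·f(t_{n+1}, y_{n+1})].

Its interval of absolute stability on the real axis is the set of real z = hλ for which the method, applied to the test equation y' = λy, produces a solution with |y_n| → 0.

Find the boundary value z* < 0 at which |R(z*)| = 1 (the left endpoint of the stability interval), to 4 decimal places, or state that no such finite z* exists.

interval (−∞, 0).

On y'=λy, z=hλ:
  y_{n+1} = y_n + z·[2/5·y_n + 3/5·y_{n+1}] ⇒ (1 − 3/5z)y_{n+1} = (1 + 2/5z)y_n
  so R(z) = (1 + 2/5z)/(1 − 3/5z).

Find x<0 with |R(x)|<1.
x=-0.97: |R|=0.3869
x=-2: |R|=0.0909
x=-10: |R|=0.4286
x=-100: |R|=0.6393
θ=3/5≥1/2 ⇒ |1+2/5x|<|1−3/5x| ∀x<0 ⇒ interval (−∞,0).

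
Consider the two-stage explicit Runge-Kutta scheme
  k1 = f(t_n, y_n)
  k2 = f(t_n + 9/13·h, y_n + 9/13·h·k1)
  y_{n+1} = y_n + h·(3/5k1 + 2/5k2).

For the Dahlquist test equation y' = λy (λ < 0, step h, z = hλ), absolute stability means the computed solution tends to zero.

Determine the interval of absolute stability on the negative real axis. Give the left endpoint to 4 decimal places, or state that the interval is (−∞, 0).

z∈(-3.6111,0).

On y'=λy, z=hλ:
  k1=λy_n ⇒ h·k1=z·y_n;  k2=λ(1+9/13z)y_n ⇒ h·k2=z(1+9/13z)y_n
  y_{n+1}/y_n = 1 + 3/5z + 2/5z(1+9/13z) = 1 + z + 18/65z²
  Hence R(z) = 1 + z + 18/65z².

Boundary: |R(x)|=1, x<0.
x=-1.66: |R|=0.1031
R=1: x+18/65x²=0 ⇒ x=−65/18=-3.6111; min R=1−1/(4·18/65)=0.0972>−1
Confirm numerically:
  x=-1.895: |R|=0.09944 <1
  x=-1.880: |R|=0.09876 <1
  x=-1.485: |R|=0.12568 <1
  x=-3.881: |R|=1.29006 >1
  x=-3.835: |R|=1.23777 >1
  x=-3.715: |R|=1.10688 >1
Stable set (-3.6111, 0).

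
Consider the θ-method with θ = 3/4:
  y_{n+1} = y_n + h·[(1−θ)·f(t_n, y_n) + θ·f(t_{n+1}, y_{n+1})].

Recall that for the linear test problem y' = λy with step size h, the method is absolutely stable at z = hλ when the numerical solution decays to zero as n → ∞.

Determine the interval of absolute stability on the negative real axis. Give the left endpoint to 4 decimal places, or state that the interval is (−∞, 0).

Set f=λy, z=hλ:
  y_{n+1} = y_n + z·[1/4·y_n + 3/4·y_{n+1}] ⇒ (1 − 3/4z)y_{n+1} = (1 + 1/4z)y_n
  Hence R(z) = (1 + 1/4z)/(1 − 3/4z).

Boundary: |R(x)|=1, x<0.
x=-1.51: |R|=0.2919
x=-2: |R|=0.2000
x=-10: |R|=0.1765
x=-100: |R|=0.3158
θ=3/4≥1/2 ⇒ |1+1/4x|<|1−3/4x| ∀x<0 ⇒ unbounded interval.

interval (−∞, 0).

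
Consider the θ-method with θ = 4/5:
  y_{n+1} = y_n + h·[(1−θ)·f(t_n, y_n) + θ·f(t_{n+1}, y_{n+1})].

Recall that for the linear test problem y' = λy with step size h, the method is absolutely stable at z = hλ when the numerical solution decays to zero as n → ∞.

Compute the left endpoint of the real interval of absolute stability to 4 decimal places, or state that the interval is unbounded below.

unbounded; (−∞, 0).

On y'=λy, z=hλ:
  y_{n+1} = y_n + z·[1/5·y_n + 4/5·y_{n+1}] ⇒ (1 − 4/5z)y_{n+1} = (1 + 1/5z)y_n
  R(z) = (1 + 1/5z)/(1 − 4/5z).

Solve |R(x)|<1 on ℝ⁻.
x=-1.61: |R|=0.2963
x=-2: |R|=0.2308
x=-10: |R|=0.1111
x=-100: |R|=0.2346
θ=4/5≥1/2 ⇒ |1+1/5x|<|1−4/5x| ∀x<0 ⇒ stable on all of ℝ⁻.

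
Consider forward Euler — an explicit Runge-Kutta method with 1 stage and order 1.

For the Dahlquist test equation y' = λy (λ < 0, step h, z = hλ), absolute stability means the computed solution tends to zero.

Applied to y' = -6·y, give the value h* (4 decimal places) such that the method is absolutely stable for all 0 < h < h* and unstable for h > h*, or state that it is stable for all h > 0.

(-2.0000,0); λ=-6 ⇒ h* = 0.3333.

Set f=λy, z=hλ:
  order 1, 1-stage ⇒ R(z)=1+z
  (e.g. R(-0.43)=0.57000, |R|=0.57000)

Solve |R(x)|<1 on ℝ⁻.
x=-0.43: |R|=0.5700
|R(-1.81)|=0.8100 |R(-1.7)|=0.7000 |R(-1.03)|=0.0300
Bisect:
  x_lo=-2.6735 |R|=1.6735  x_hi=-0.2655 |R|=0.7345
  mid=-1.46949 |R|=0.46949 →hi
  mid=-2.07148 |R|=1.07148 →lo
  mid=-1.77048 |R|=0.77048 →hi
  mid=-1.92098 |R|=0.92098 →hi
  mid=-1.99623 |R|=0.99623 →hi
  mid=-2.03385 |R|=1.03385 →lo
  mid=-2.01504 |R|=1.01504 →lo
  mid=-2.00564 |R|=1.00564 →lo
  ...
  [-2.00005,-1.99990] ⇒ x*=-2.0000
Stable set (-2.0000, 0).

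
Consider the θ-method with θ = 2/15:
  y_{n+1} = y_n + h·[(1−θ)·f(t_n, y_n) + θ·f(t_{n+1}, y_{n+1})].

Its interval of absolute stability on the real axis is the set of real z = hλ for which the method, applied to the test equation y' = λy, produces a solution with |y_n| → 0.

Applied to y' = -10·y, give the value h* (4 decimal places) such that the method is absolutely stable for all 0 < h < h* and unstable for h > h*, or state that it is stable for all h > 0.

Set f=λy, z=hλ:
  y_{n+1} = y_n + z·[13/15·y_n + 2/15·y_{n+1}] ⇒ (1 − 2/15z)y_{n+1} = (1 + 13/15z)y_n
  Hence R(z) = (1 + 13/15z)/(1 − 2/15z).

Boundary: |R(x)|=1, x<0.
x=-0.62: |R|=0.4273
R=−1: 1+13/15x = −1+2/15x ⇒ -11/15x=2 ⇒ x=2/(-11/15)=-2.7273
Confirm numerically:
  x=-2.384: |R|=0.80898 <1
  x=-1.893: |R|=0.51150 <1
  x=-1.359: |R|=0.15052 <1
  x=-3.061: |R|=1.17380 >1
  x=-2.859: |R|=1.06994 >1
  x=-2.775: |R|=1.02555 >1
So |R|<1 on (-2.7273, 0).

(-2.7273,0); λ=-10 ⇒ h* = (30/11)/10 = 0.2727.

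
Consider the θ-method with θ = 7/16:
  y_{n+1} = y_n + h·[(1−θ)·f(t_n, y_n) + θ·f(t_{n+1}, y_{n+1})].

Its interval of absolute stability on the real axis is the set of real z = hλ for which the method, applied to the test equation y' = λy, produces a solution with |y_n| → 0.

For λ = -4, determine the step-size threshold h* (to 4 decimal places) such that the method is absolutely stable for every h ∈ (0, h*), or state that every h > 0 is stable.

Set f=λy, z=hλ:
  y_{n+1} = y_n + z·[9/16·y_n + 7/16·y_{n+1}] ⇒ (1 − 7/16z)y_{n+1} = (1 + 9/16z)y_n
  Hence R(z) = (1 + 9/16z)/(1 − 7/16z).

Solve |R(x)|<1 on ℝ⁻.
x=-1.77: |R|=0.0025
R=−1: 1+9/16x = −1+7/16x ⇒ -1/8x=2 ⇒ x=2/(-1/8)=-16.0000
Confirm numerically:
  x=-15.908: |R|=0.99856 <1
  x=-15.148: |R|=0.98604 <1
  x=-12.747: |R|=0.93817 <1
  x=-16.275: |R|=1.00423 >1
  x=-16.174: |R|=1.00269 >1
  x=-16.045: |R|=1.00070 >1
Interval (-16.0000, 0).

(-16.0000,0); λ=-4 ⇒ h* = (16)/4 = 4.0000.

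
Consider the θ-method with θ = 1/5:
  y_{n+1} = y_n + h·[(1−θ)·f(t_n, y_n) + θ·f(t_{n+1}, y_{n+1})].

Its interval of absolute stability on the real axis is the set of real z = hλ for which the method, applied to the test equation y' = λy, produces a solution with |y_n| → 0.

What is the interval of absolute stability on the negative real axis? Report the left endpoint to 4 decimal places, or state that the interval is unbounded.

(-3.3333, 0).

Test eqn y'=λy, z=hλ:
  y_{n+1} = y_n + z·[4/5·y_n + 1/5·y_{n+1}] ⇒ (1 − 1/5z)y_{n+1} = (1 + 4/5z)y_n
  ⇒ R(z) = (1 + 4/5z)/(1 − 1/5z).

Solve |R(x)|<1 on ℝ⁻.
x=-1.31: |R|=0.0380
R=−1: 1+4/5x = −1+1/5x ⇒ -3/5x=2 ⇒ x=2/(-3/5)=-3.3333
Confirm numerically:
  x=-2.661: |R|=0.73672 <1
  x=-2.160: |R|=0.50838 <1
  x=-1.843: |R|=0.34663 <1
  x=-1.588: |R|=0.20522 <1
  x=-3.418: |R|=1.03017 >1
  x=-3.406: |R|=1.02593 >1
  x=-3.381: |R|=1.01706 >1
Stable set (-3.3333, 0).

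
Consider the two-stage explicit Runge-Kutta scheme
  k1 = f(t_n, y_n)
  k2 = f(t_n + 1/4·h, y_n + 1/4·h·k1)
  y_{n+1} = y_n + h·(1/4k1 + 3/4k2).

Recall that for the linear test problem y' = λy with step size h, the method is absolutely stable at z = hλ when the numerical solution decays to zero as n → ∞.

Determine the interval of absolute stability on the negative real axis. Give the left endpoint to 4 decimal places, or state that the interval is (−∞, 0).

(-5.3333, 0).

Test eqn y'=λy, z=hλ:
  k1=λy_n ⇒ h·k1=z·y_n;  k2=λ(1+1/4z)y_n ⇒ h·k2=z(1+1/4z)y_n
  y_{n+1}/y_n = 1 + 1/4z + 3/4z(1+1/4z) = 1 + z + 3/16z²
  R(z) = 1 + z + 3/16z².

Need |R(x)|<1, x<0.
x=-1.73: |R|=0.1688
R=1: x+3/16x²=0 ⇒ x=−16/3=-5.3333; min R=1−1/(4·3/16)=-0.3333>−1
Confirm numerically:
  x=-5.295: |R|=0.96194 <1
  x=-2.645: |R|=0.33325 <1
  x=-2.509: |R|=0.32867 <1
  x=-5.921: |R|=1.65242 >1
  x=-5.485: |R|=1.15598 >1
So |R|<1 on (-5.3333, 0).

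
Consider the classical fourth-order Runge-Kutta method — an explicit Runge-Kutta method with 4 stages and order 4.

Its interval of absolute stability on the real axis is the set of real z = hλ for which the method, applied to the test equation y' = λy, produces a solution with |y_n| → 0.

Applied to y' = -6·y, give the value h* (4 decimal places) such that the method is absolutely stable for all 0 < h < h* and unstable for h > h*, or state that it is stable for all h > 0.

(-2.7853,0); λ=-6 ⇒ h* = 0.4642.

Set f=λy, z=hλ:
  order 4, 4-stage ⇒ R(z)=1+z+z^2/2+z^3/6+z^4/24
  (e.g. R(-0.55)=0.57733, |R|=0.57733)

Need |R(x)|<1, x<0.
x=-0.55: |R|=0.5773
|R(-2.97)|=1.3161 |R(-2.77)|=0.9772 |R(-0.78)|=0.4605
Bisect:
  x_lo=-3.1389 |R|=1.6778  x_hi=-0.2592 |R|=0.7717
  mid=-1.69907 |R|=0.27410 →hi
  mid=-2.41899 |R|=0.57431 →hi
  mid=-2.77894 |R|=0.99047 →hi
  mid=-2.95892 |R|=1.29493 →lo
  mid=-2.86893 |R|=1.13360 →lo
  mid=-2.82394 |R|=1.05984 →lo
  mid=-2.80144 |R|=1.02462 →lo
  mid=-2.79019 |R|=1.00741 →lo
  ...
  [-2.78545,-2.78527] ⇒ x*=-2.7853
So |R|<1 on (-2.7853, 0).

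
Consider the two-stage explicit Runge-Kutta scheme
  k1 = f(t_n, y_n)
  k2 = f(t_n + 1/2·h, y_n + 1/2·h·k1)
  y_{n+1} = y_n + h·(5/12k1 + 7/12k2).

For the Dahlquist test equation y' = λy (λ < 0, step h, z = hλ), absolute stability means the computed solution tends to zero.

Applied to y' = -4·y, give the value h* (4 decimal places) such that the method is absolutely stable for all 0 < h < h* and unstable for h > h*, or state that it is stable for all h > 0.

Set f=λy, z=hλ:
  k1=λy_n ⇒ h·k1=z·y_n;  k2=λ(1+1/2z)y_n ⇒ h·k2=z(1+1/2z)y_n
  y_{n+1}/y_n = 1 + 5/12z + 7/12z(1+1/2z) = 1 + z + 7/24z²
  R(z) = 1 + z + 7/24z².

Boundary: |R(x)|=1, x<0.
x=-0.43: |R|=0.6239
R=1: x+7/24x²=0 ⇒ x=−24/7=-3.4286; min R=1−1/(4·7/24)=0.1429>−1
Confirm numerically:
  x=-2.701: |R|=0.42683 <1
  x=-2.271: |R|=0.23325 <1
  x=-1.805: |R|=0.14526 <1
  x=-3.950: |R|=1.60073 >1
  x=-3.946: |R|=1.59552 >1
Stable set (-3.4286, 0).

(-3.4286,0); λ=-4 ⇒ h* = (24/7)/4 = 0.8571.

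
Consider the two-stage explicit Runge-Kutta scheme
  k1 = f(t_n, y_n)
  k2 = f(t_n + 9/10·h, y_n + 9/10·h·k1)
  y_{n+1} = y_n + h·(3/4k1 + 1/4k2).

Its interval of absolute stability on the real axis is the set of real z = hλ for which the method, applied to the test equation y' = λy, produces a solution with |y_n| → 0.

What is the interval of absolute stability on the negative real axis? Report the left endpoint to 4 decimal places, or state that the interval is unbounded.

Set f=λy, z=hλ:
  k1=λy_n ⇒ h·k1=z·y_n;  k2=λ(1+9/10z)y_n ⇒ h·k2=z(1+9/10z)y_n
  y_{n+1}/y_n = 1 + 3/4z + 1/4z(1+9/10z) = 1 + z + 9/40z²
  R(z) = 1 + z + 9/40z².

Solve |R(x)|<1 on ℝ⁻.
x=-1.79: |R|=0.0691
R=1: x+9/40x²=0 ⇒ x=−40/9=-4.4444; min R=1−1/(4·9/40)=-0.1111>−1
Confirm numerically:
  x=-3.307: |R|=0.15366 <1
  x=-3.216: |R|=0.11110 <1
  x=-1.967: |R|=0.09645 <1
  x=-4.936: |R|=1.54592 >1
  x=-4.793: |R|=1.37589 >1
Interval (-4.4444, 0).

(-4.4444, 0).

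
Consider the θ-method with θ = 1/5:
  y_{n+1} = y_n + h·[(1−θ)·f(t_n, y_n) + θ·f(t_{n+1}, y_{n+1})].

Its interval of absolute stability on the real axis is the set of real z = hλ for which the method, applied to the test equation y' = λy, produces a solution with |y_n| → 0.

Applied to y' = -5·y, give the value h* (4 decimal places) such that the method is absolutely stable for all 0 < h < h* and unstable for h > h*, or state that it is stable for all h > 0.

(-3.3333,0); λ=-5 ⇒ h* = (10/3)/5 = 0.6667.

Test eqn y'=λy, z=hλ:
  y_{n+1} = y_n + z·[4/5·y_n + 1/5·y_{n+1}] ⇒ (1 − 1/5z)y_{n+1} = (1 + 4/5z)y_n
  ⇒ R(z) = (1 + 4/5z)/(1 − 1/5z).

Boundary: |R(x)|=1, x<0.
x=-0.39: |R|=0.6382
R=−1: 1+4/5x = −1+1/5x ⇒ -3/5x=2 ⇒ x=2/(-3/5)=-3.3333
Confirm numerically:
  x=-3.250: |R|=0.96970 <1
  x=-2.945: |R|=0.85337 <1
  x=-2.403: |R|=0.62299 <1
  x=-1.383: |R|=0.08335 <1
  x=-3.925: |R|=1.19888 >1
  x=-3.791: |R|=1.15618 >1
  x=-3.540: |R|=1.07260 >1
Stable set (-3.3333, 0).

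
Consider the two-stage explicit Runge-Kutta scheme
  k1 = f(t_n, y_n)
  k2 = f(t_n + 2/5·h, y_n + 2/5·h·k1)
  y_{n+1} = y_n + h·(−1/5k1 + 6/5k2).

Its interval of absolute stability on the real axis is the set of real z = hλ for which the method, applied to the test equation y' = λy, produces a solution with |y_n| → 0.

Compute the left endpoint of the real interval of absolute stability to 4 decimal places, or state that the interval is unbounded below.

z* = -2.0833.

Set f=λy, z=hλ:
  k1=λy_n ⇒ h·k1=z·y_n;  k2=λ(1+2/5z)y_n ⇒ h·k2=z(1+2/5z)y_n
  y_{n+1}/y_n = 1 − 1/5z + 6/5z(1+2/5z) = 1 + z + 12/25z²
  so R(z) = 1 + z + 12/25z².

Find x<0 with |R(x)|<1.
x=-0.43: |R|=0.6588
R=1: x+12/25x²=0 ⇒ x=−25/12=-2.0833; min R=1−1/(4·12/25)=0.4792>−1
Confirm numerically:
  x=-1.757: |R|=0.72478 <1
  x=-1.084: |R|=0.48003 <1
  x=-0.992: |R|=0.48035 <1
  x=-2.625: |R|=1.68250 >1
  x=-2.452: |R|=1.43391 >1
  x=-2.193: |R|=1.11544 >1
So |R|<1 on (-2.0833, 0).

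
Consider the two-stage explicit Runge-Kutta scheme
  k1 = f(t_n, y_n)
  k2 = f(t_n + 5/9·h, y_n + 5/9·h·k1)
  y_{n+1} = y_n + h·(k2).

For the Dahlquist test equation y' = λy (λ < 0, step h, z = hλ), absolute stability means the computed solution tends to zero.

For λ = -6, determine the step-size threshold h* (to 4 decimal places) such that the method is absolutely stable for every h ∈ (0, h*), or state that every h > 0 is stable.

(-1.8000,0); λ=-6 ⇒ h* = (9/5)/6 = 0.3000.

With y'=λy (z=hλ):
  k1=λy_n ⇒ h·k1=z·y_n;  k2=λ(1+5/9z)y_n ⇒ h·k2=z(1+5/9z)y_n
  y_{n+1}/y_n = 1 + z(1+5/9z) = 1 + z + 5/9z²
  so R(z) = 1 + z + 5/9z².

Boundary: |R(x)|=1, x<0.
x=-1.2: |R|=0.6000
R=1: x+5/9x²=0 ⇒ x=−9/5=-1.8000; min R=1−1/(4·5/9)=0.5500>−1
Confirm numerically:
  x=-1.385: |R|=0.68068 <1
  x=-1.335: |R|=0.65513 <1
  x=-1.271: |R|=0.62647 <1
  x=-1.162: |R|=0.58814 <1
  x=-2.015: |R|=1.24068 >1
  x=-1.922: |R|=1.13027 >1
  x=-1.869: |R|=1.07164 >1
Interval (-1.8000, 0).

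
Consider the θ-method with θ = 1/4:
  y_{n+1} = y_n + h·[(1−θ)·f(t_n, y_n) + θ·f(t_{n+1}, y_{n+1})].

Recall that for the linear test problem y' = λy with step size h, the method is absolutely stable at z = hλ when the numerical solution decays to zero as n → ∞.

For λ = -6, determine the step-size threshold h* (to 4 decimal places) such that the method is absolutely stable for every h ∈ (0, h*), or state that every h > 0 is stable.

(-4.0000,0); λ=-6 ⇒ h* = (4)/6 = 0.6667.

Set f=λy, z=hλ:
  y_{n+1} = y_n + z·[3/4·y_n + 1/4·y_{n+1}] ⇒ (1 − 1/4z)y_{n+1} = (1 + 3/4z)y_n
  ⇒ R(z) = (1 + 3/4z)/(1 − 1/4z).

Solve |R(x)|<1 on ℝ⁻.
x=-1.69: |R|=0.1880
R=−1: 1+3/4x = −1+1/4x ⇒ -1/2x=2 ⇒ x=2/(-1/2)=-4.0000
Confirm numerically:
  x=-3.909: |R|=0.97699 <1
  x=-2.900: |R|=0.68116 <1
  x=-2.357: |R|=0.48309 <1
  x=-1.734: |R|=0.20963 <1
  x=-4.533: |R|=1.12493 >1
  x=-4.450: |R|=1.10651 >1
  x=-4.041: |R|=1.01020 >1
Stable set (-4.0000, 0).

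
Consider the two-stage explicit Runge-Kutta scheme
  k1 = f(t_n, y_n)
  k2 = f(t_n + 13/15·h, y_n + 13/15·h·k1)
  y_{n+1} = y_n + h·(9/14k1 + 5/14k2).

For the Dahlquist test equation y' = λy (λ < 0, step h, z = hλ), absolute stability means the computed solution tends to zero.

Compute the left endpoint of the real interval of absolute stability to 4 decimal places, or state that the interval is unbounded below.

z* = -3.2308.

On y'=λy, z=hλ:
  k1=λy_n ⇒ h·k1=z·y_n;  k2=λ(1+13/15z)y_n ⇒ h·k2=z(1+13/15z)y_n
  y_{n+1}/y_n = 1 + 9/14z + 5/14z(1+13/15z) = 1 + z + 13/42z²
  so R(z) = 1 + z + 13/42z².

Boundary: |R(x)|=1, x<0.
x=-0.49: |R|=0.5843
R=1: x+13/42x²=0 ⇒ x=−42/13=-3.2308; min R=1−1/(4·13/42)=0.1923>−1
Confirm numerically:
  x=-3.045: |R|=0.82491 <1
  x=-3.027: |R|=0.80908 <1
  x=-2.030: |R|=0.24552 <1
  x=-1.378: |R|=0.20975 <1
  x=-3.596: |R|=1.40652 >1
  x=-3.432: |R|=1.21376 >1
Stable set (-3.2308, 0).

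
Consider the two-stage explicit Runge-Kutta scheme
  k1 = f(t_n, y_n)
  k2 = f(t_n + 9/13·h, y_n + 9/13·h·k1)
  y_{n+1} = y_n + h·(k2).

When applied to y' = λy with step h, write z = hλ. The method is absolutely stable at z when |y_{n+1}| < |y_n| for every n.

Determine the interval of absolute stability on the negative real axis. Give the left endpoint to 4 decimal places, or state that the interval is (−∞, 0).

Test eqn y'=λy, z=hλ:
  k1=λy_n ⇒ h·k1=z·y_n;  k2=λ(1+9/13z)y_n ⇒ h·k2=z(1+9/13z)y_n
  y_{n+1}/y_n = 1 + z(1+9/13z) = 1 + z + 9/13z²
  so R(z) = 1 + z + 9/13z².

Find x<0 with |R(x)|<1.
x=-1.23: |R|=0.8174
R=1: x+9/13x²=0 ⇒ x=−13/9=-1.4444; min R=1−1/(4·9/13)=0.6389>−1
Confirm numerically:
  x=-1.035: |R|=0.70662 <1
  x=-0.806: |R|=0.64375 <1
  x=-0.673: |R|=0.64057 <1
  x=-0.595: |R|=0.65009 <1
  x=-2.002: |R|=1.77277 >1
  x=-1.915: |R|=1.62385 >1
  x=-1.474: |R|=1.03016 >1
Interval (-1.4444, 0).

(-1.4444, 0).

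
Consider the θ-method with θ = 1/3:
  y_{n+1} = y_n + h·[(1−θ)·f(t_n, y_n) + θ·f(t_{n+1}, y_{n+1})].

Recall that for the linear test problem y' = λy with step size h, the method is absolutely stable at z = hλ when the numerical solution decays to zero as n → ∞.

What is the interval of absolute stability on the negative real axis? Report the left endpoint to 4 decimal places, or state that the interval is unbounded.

Test eqn y'=λy, z=hλ:
  y_{n+1} = y_n + z·[2/3·y_n + 1/3·y_{n+1}] ⇒ (1 − 1/3z)y_{n+1} = (1 + 2/3z)y_n
  R(z) = (1 + 2/3z)/(1 − 1/3z).

Solve |R(x)|<1 on ℝ⁻.
x=-1.5: |R|=0.0000
R=−1: 1+2/3x = −1+1/3x ⇒ -1/3x=2 ⇒ x=2/(-1/3)=-6.0000
Confirm numerically:
  x=-5.800: |R|=0.97727 <1
  x=-4.295: |R|=0.76628 <1
  x=-3.814: |R|=0.67919 <1
  x=-3.796: |R|=0.67569 <1
  x=-6.589: |R|=1.06142 >1
  x=-6.432: |R|=1.04580 >1
Interval (-6.0000, 0).

z∈(-6.0000,0).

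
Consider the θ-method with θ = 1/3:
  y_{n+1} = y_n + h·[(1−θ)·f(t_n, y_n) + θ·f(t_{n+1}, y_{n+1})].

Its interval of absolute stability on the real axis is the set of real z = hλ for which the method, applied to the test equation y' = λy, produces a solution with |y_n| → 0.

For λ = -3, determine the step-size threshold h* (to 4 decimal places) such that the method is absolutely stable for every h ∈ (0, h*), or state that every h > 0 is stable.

(-6.0000,0); λ=-3 ⇒ h* = (6)/3 = 2.0000.

Test eqn y'=λy, z=hλ:
  y_{n+1} = y_n + z·[2/3·y_n + 1/3·y_{n+1}] ⇒ (1 − 1/3z)y_{n+1} = (1 + 2/3z)y_n
  R(z) = (1 + 2/3z)/(1 − 1/3z).

Find x<0 with |R(x)|<1.
x=-1.61: |R|=0.0477
R=−1: 1+2/3x = −1+1/3x ⇒ -1/3x=2 ⇒ x=2/(-1/3)=-6.0000
Confirm numerically:
  x=-5.763: |R|=0.97295 <1
  x=-5.098: |R|=0.88861 <1
  x=-4.607: |R|=0.81688 <1
  x=-2.891: |R|=0.47225 <1
  x=-6.536: |R|=1.05621 >1
  x=-6.121: |R|=1.01327 >1
Interval (-6.0000, 0).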